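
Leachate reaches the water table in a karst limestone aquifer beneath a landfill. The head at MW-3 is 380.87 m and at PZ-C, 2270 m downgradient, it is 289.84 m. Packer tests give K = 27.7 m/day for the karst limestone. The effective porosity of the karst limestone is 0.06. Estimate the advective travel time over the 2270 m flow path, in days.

Hydraulic gradient i = (380.87 − 289.84) / 2270 = 91.03 / 2270 = 0.04010.
Darcy flux q = K · i = 27.70 × 0.04010 = 1.111 m/day.
Seepage velocity v = q / n_e = 1.111 / 0.06 = 18.51 m/day.
Travel time t = L / v = 2270 / 18.51 = 122.6 days.

123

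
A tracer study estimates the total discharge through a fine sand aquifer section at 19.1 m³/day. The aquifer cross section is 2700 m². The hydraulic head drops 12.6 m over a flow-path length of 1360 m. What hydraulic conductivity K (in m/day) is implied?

0.764

Hydraulic gradient i = Δh / L = 12.6 / 1360 = 0.009265.
From Q = K·A·i, K = Q / (A·i) = 19.1 / (2700 × 0.009265) = 0.7636 m/day.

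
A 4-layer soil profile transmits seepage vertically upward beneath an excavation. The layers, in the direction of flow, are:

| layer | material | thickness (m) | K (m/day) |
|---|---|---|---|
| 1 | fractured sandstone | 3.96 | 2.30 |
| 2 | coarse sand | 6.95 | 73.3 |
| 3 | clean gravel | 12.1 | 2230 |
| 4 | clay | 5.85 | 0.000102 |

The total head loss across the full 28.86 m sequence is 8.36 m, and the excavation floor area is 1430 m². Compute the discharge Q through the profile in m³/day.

Flow is perpendicular to layering, so the layers act in series and the equivalent K is the thickness-weighted harmonic mean.
Total thickness L = 3.96 + 6.95 + 12.1 + 5.85 = 28.86 m.
Σ(b_i/K_i) = 3.96/2.30 + 6.95/73.3 + 12.1/2230 + 5.85/0.000102 = 57355 d.
K_eq = L / Σ(b_i/K_i) = 28.86 / 57355 = 0.0005032 m/day.
Q = K_eq · A · (Δh/L) = 0.0005032 × 1430 × (8.36/28.86) = 0.2084 m³/day.

0.208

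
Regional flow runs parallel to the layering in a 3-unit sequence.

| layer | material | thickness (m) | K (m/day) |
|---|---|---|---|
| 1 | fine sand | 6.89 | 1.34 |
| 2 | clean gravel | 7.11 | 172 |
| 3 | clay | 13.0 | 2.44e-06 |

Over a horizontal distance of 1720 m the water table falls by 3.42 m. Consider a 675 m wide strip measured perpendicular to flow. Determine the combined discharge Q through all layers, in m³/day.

1650

Flow is parallel to layering, so each bed carries its own Darcy discharge and the transmissivities add.
Σ(K_i·b_i) = 1.34×6.89 + 172×7.11 + 2.44e-06×13.0 = 1232 m²/day.
Hydraulic gradient i = Δh / L = 3.42 / 1720 = 0.001988.
Q = Σ(K_i·b_i) · W · i = 1232 × 675 × 0.001988 = 1654 m³/day.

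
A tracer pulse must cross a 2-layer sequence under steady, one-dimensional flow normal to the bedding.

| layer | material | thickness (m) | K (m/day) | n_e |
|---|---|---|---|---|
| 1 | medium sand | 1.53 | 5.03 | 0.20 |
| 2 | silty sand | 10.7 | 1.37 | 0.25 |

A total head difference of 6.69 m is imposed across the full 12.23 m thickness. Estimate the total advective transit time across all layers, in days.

With flow normal to the layers, continuity requires the same specific discharge q through every layer.
Σ(b_i/K_i) = 1.53/5.03 + 10.7/1.37 = 8.114 d.
q = Δh / Σ(b_i/K_i) = 6.69 / 8.114 = 0.8245 m/day.
In each layer the seepage velocity is v_i = q/n_i, so the layer transit time is t_i = b_i·n_i / q:
  layer 1 (medium sand): t_1 = 1.53 × 0.20 / 0.8245 = 0.3712 d
  layer 2 (silty sand): t_2 = 10.7 × 0.25 / 0.8245 = 3.245 d
Total t = Σ t_i = 3.616 days.

3.62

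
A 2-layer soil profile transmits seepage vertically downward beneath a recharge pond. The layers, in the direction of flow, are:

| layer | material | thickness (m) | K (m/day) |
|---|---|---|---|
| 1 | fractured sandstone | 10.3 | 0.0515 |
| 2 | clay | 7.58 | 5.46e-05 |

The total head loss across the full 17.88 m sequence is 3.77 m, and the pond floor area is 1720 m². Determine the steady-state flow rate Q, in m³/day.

0.0466

Flow is perpendicular to layering, so the layers act in series and the equivalent K is the thickness-weighted harmonic mean.
Total thickness L = 10.3 + 7.58 = 17.88 m.
Σ(b_i/K_i) = 10.3/0.0515 + 7.58/5.46e-05 = 1.390e+05 d.
K_eq = L / Σ(b_i/K_i) = 17.88 / 1.390e+05 = 0.0001286 m/day.
Q = K_eq · A · (Δh/L) = 0.0001286 × 1720 × (3.77/17.88) = 0.04664 m³/day.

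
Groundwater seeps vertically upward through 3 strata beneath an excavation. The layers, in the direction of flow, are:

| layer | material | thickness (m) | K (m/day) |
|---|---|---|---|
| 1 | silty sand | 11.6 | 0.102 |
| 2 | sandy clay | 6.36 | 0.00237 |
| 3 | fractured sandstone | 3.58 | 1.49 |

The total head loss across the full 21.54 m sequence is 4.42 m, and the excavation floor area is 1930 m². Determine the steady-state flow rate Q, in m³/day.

3.05

Flow is perpendicular to layering, so the layers act in series and the equivalent K is the thickness-weighted harmonic mean.
Total thickness L = 11.6 + 6.36 + 3.58 = 21.54 m.
Σ(b_i/K_i) = 11.6/0.102 + 6.36/0.00237 + 3.58/1.49 = 2800 d.
K_eq = L / Σ(b_i/K_i) = 21.54 / 2800 = 0.007694 m/day.
Q = K_eq · A · (Δh/L) = 0.007694 × 1930 × (4.42/21.54) = 3.047 m³/day.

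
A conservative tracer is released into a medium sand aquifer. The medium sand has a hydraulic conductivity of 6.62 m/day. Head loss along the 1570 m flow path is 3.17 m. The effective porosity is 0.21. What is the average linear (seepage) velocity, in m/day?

0.0636

Hydraulic gradient i = Δh / L = 3.17 / 1570 = 0.002019.
Darcy flux q = K · i = 6.620 × 0.002019 = 0.01337 m/day.
Seepage velocity v = q / n_e = 0.01337 / 0.21 = 0.06365 m/day.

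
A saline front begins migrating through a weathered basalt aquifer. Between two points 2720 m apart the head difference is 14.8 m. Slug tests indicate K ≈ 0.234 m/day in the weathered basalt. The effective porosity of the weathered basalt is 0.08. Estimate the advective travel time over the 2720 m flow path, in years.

468

Hydraulic gradient i = Δh / L = 14.8 / 2720 = 0.005441.
Darcy flux q = K · i = 0.2340 × 0.005441 = 0.001273 m/day.
Seepage velocity v = q / n_e = 0.001273 / 0.08 = 0.01592 m/day.
Travel time t = L / v = 2720 / 0.01592 = 1.709e+05 days = 467.9 years.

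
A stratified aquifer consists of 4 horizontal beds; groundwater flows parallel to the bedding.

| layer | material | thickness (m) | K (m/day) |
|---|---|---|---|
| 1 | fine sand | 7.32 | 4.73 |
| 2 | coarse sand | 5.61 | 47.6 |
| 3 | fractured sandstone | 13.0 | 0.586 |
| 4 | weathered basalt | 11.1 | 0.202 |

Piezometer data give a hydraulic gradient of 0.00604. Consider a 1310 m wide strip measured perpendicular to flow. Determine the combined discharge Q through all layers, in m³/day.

2460

Flow is parallel to layering, so each bed carries its own Darcy discharge and the transmissivities add.
Σ(K_i·b_i) = 4.73×7.32 + 47.6×5.61 + 0.586×13.0 + 0.202×11.1 = 311.5 m²/day.
Hydraulic gradient i = 0.00604.
Q = Σ(K_i·b_i) · W · i = 311.5 × 1310 × 0.006040 = 2465 m³/day.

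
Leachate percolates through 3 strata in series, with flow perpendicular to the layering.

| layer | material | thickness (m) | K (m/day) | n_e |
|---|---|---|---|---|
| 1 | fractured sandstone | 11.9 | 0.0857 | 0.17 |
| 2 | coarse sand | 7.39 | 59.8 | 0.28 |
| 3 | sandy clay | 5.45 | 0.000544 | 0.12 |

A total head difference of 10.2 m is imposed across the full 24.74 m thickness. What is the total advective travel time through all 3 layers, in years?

With flow normal to the layers, continuity requires the same specific discharge q through every layer.
Σ(b_i/K_i) = 11.9/0.0857 + 7.39/59.8 + 5.45/0.000544 = 10157 d.
q = Δh / Σ(b_i/K_i) = 10.2 / 10157 = 0.001004 m/day.
In each layer the seepage velocity is v_i = q/n_i, so the layer transit time is t_i = b_i·n_i / q:
  layer 1 (fractured sandstone): t_1 = 11.9 × 0.17 / 0.001004 = 2015 d
  layer 2 (coarse sand): t_2 = 7.39 × 0.28 / 0.001004 = 2061 d
  layer 3 (sandy clay): t_3 = 5.45 × 0.12 / 0.001004 = 651.3 d
Total t = Σ t_i = 4726 days = 12.94 years.

12.9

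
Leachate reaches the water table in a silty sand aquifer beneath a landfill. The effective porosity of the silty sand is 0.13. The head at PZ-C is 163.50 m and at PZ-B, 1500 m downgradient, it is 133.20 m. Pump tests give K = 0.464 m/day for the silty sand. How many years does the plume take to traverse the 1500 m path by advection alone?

57.0

Hydraulic gradient i = (163.50 − 133.20) / 1500 = 30.3 / 1500 = 0.02020.
Darcy flux q = K · i = 0.4640 × 0.02020 = 0.009373 m/day.
Seepage velocity v = q / n_e = 0.009373 / 0.13 = 0.07210 m/day.
Travel time t = L / v = 1500 / 0.07210 = 20805 days = 56.96 years.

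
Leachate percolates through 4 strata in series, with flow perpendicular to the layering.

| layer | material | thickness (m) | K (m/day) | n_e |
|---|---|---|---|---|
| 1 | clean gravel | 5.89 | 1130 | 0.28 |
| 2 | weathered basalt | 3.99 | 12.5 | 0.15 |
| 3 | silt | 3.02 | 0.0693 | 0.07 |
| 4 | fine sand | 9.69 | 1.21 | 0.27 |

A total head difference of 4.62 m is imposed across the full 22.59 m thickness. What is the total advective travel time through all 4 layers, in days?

57.0

With flow normal to the layers, continuity requires the same specific discharge q through every layer.
Σ(b_i/K_i) = 5.89/1130 + 3.99/12.5 + 3.02/0.0693 + 9.69/1.21 = 51.91 d.
q = Δh / Σ(b_i/K_i) = 4.62 / 51.91 = 0.08900 m/day.
In each layer the seepage velocity is v_i = q/n_i, so the layer transit time is t_i = b_i·n_i / q:
  layer 1 (clean gravel): t_1 = 5.89 × 0.28 / 0.08900 = 18.53 d
  layer 2 (weathered basalt): t_2 = 3.99 × 0.15 / 0.08900 = 6.725 d
  layer 3 (silt): t_3 = 3.02 × 0.07 / 0.08900 = 2.375 d
  layer 4 (fine sand): t_4 = 9.69 × 0.27 / 0.08900 = 29.40 d
Total t = Σ t_i = 57.03 days.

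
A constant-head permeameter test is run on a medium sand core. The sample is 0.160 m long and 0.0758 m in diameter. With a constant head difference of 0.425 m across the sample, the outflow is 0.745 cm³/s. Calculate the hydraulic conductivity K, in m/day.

5.37

Cross-sectional area A = π·(d/2)² = π × (0.0758/2)² = 0.004513 m².
Convert discharge: 0.745 cm³/s = 7.450e-07 m³/s.
Darcy's law rearranged: K = Q·L / (A·Δh) = 7.450e-07 × 0.160 / (0.004513 × 0.425) = 6.215e-05 m/s = 5.370 m/day.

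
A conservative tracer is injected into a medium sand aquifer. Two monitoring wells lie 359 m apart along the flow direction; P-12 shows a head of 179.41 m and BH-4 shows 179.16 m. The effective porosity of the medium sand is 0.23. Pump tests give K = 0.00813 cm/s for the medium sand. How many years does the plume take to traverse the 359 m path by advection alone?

46.2

Convert K: 0.00813 cm/s × 864 = 7.024 m/day.
Hydraulic gradient i = (179.41 − 179.16) / 359 = 0.25 / 359 = 0.0006964.
Darcy flux q = K · i = 7.024 × 0.0006964 = 0.004892 m/day.
Seepage velocity v = q / n_e = 0.004892 / 0.23 = 0.02127 m/day.
Travel time t = L / v = 359 / 0.02127 = 16880 days = 46.21 years.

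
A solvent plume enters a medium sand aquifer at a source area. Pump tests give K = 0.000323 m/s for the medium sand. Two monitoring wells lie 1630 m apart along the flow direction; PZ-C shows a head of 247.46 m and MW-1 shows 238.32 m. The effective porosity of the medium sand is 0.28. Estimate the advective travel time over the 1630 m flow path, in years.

7.99

Convert K: 0.000323 m/s × 86400 = 27.91 m/day.
Hydraulic gradient i = (247.46 − 238.32) / 1630 = 9.14 / 1630 = 0.005607.
Darcy flux q = K · i = 27.91 × 0.005607 = 0.1565 m/day.
Seepage velocity v = q / n_e = 0.1565 / 0.28 = 0.5589 m/day.
Travel time t = L / v = 1630 / 0.5589 = 2917 days = 7.985 years.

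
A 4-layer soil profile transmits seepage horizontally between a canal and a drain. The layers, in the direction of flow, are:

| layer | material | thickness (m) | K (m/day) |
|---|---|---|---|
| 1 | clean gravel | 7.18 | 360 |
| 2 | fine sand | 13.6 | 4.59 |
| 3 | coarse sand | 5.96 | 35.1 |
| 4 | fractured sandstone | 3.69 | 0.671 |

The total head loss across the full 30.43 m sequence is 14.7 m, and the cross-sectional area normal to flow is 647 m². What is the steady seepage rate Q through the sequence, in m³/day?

Flow is perpendicular to layering, so the layers act in series and the equivalent K is the thickness-weighted harmonic mean.
Total thickness L = 7.18 + 13.6 + 5.96 + 3.69 = 30.43 m.
Σ(b_i/K_i) = 7.18/360 + 13.6/4.59 + 5.96/35.1 + 3.69/0.671 = 8.652 d.
K_eq = L / Σ(b_i/K_i) = 30.43 / 8.652 = 3.517 m/day.
Q = K_eq · A · (Δh/L) = 3.517 × 647 × (14.7/30.43) = 1099 m³/day.

1100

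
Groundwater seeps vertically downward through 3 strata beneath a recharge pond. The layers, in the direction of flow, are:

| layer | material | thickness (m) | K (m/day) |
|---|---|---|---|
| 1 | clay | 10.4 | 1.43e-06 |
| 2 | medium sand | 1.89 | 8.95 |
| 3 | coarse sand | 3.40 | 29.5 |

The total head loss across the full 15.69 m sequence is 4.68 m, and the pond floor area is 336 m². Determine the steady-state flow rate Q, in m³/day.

0.000216

Flow is perpendicular to layering, so the layers act in series and the equivalent K is the thickness-weighted harmonic mean.
Total thickness L = 10.4 + 1.89 + 3.40 = 15.69 m.
Σ(b_i/K_i) = 10.4/1.43e-06 + 1.89/8.95 + 3.40/29.5 = 7.273e+06 d.
K_eq = L / Σ(b_i/K_i) = 15.69 / 7.273e+06 = 2.157e-06 m/day.
Q = K_eq · A · (Δh/L) = 2.157e-06 × 336 × (4.68/15.69) = 0.0002162 m³/day.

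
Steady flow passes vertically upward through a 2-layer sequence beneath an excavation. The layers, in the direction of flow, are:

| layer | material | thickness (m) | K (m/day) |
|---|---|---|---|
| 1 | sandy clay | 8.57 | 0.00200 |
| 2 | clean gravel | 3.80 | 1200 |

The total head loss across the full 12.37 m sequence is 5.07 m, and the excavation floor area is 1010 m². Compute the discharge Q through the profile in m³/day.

1.20

Flow is perpendicular to layering, so the layers act in series and the equivalent K is the thickness-weighted harmonic mean.
Total thickness L = 8.57 + 3.80 = 12.37 m.
Σ(b_i/K_i) = 8.57/0.00200 + 3.80/1200 = 4285 d.
K_eq = L / Σ(b_i/K_i) = 12.37 / 4285 = 0.002887 m/day.
Q = K_eq · A · (Δh/L) = 0.002887 × 1010 × (5.07/12.37) = 1.195 m³/day.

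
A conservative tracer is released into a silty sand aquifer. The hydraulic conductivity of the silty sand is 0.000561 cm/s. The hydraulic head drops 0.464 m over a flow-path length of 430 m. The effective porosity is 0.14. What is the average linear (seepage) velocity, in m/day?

0.00374

Convert K: 0.000561 cm/s × 864 = 0.4847 m/day.
Hydraulic gradient i = Δh / L = 0.464 / 430 = 0.001079.
Darcy flux q = K · i = 0.4847 × 0.001079 = 0.0005230 m/day.
Seepage velocity v = q / n_e = 0.0005230 / 0.14 = 0.003736 m/day.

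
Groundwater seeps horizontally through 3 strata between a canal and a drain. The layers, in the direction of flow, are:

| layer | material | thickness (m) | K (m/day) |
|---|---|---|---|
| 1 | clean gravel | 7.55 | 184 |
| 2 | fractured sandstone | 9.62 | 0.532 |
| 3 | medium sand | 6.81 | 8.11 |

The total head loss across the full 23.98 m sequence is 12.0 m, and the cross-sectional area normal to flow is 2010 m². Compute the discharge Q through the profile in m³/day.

Flow is perpendicular to layering, so the layers act in series and the equivalent K is the thickness-weighted harmonic mean.
Total thickness L = 7.55 + 9.62 + 6.81 = 23.98 m.
Σ(b_i/K_i) = 7.55/184 + 9.62/0.532 + 6.81/8.11 = 18.96 d.
K_eq = L / Σ(b_i/K_i) = 23.98 / 18.96 = 1.265 m/day.
Q = K_eq · A · (Δh/L) = 1.265 × 2010 × (12.0/23.98) = 1272 m³/day.

1270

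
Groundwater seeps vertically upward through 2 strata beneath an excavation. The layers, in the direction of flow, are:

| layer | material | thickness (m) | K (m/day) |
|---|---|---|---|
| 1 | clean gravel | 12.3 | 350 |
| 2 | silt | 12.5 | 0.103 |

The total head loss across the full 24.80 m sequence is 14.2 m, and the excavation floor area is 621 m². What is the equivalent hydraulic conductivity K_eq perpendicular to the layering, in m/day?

0.204

Flow is perpendicular to layering, so the layers act in series and the equivalent K is the thickness-weighted harmonic mean.
Total thickness L = 12.3 + 12.5 = 24.80 m.
Σ(b_i/K_i) = 12.3/350 + 12.5/0.103 = 121.4 d.
K_eq = L / Σ(b_i/K_i) = 24.80 / 121.4 = 0.2043 m/day.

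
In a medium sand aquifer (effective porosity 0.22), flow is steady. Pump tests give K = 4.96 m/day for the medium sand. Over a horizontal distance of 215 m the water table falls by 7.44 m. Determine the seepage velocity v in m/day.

0.780

Hydraulic gradient i = Δh / L = 7.44 / 215 = 0.03460.
Darcy flux q = K · i = 4.960 × 0.03460 = 0.1716 m/day.
Seepage velocity v = q / n_e = 0.1716 / 0.22 = 0.7802 m/day.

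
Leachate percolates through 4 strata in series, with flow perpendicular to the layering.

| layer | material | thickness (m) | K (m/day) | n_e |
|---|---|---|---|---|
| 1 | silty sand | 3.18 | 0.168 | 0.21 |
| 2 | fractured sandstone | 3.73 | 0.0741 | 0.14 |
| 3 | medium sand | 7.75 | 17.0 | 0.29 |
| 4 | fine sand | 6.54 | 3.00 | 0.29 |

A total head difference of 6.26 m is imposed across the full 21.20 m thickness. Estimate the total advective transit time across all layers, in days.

With flow normal to the layers, continuity requires the same specific discharge q through every layer.
Σ(b_i/K_i) = 3.18/0.168 + 3.73/0.0741 + 7.75/17.0 + 6.54/3.00 = 71.90 d.
q = Δh / Σ(b_i/K_i) = 6.26 / 71.90 = 0.08706 m/day.
In each layer the seepage velocity is v_i = q/n_i, so the layer transit time is t_i = b_i·n_i / q:
  layer 1 (silty sand): t_1 = 3.18 × 0.21 / 0.08706 = 7.670 d
  layer 2 (fractured sandstone): t_2 = 3.73 × 0.14 / 0.08706 = 5.998 d
  layer 3 (medium sand): t_3 = 7.75 × 0.29 / 0.08706 = 25.81 d
  layer 4 (fine sand): t_4 = 6.54 × 0.29 / 0.08706 = 21.78 d
Total t = Σ t_i = 61.27 days.

61.3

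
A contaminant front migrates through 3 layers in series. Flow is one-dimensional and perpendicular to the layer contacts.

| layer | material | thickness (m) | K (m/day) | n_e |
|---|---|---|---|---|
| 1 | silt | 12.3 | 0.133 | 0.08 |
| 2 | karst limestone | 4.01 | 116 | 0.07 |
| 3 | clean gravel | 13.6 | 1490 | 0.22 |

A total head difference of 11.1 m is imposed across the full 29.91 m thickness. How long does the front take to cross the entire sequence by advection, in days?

35.5

With flow normal to the layers, continuity requires the same specific discharge q through every layer.
Σ(b_i/K_i) = 12.3/0.133 + 4.01/116 + 13.6/1490 = 92.52 d.
q = Δh / Σ(b_i/K_i) = 11.1 / 92.52 = 0.1200 m/day.
In each layer the seepage velocity is v_i = q/n_i, so the layer transit time is t_i = b_i·n_i / q:
  layer 1 (silt): t_1 = 12.3 × 0.08 / 0.1200 = 8.202 d
  layer 2 (karst limestone): t_2 = 4.01 × 0.07 / 0.1200 = 2.340 d
  layer 3 (clean gravel): t_3 = 13.6 × 0.22 / 0.1200 = 24.94 d
Total t = Σ t_i = 35.48 days.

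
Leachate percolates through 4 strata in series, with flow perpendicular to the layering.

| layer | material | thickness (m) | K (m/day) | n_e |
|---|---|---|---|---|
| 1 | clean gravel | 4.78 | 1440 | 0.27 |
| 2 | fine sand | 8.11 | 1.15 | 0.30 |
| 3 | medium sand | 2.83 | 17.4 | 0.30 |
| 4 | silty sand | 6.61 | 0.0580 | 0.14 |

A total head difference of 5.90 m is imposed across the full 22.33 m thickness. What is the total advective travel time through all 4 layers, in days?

113

With flow normal to the layers, continuity requires the same specific discharge q through every layer.
Σ(b_i/K_i) = 4.78/1440 + 8.11/1.15 + 2.83/17.4 + 6.61/0.0580 = 121.2 d.
q = Δh / Σ(b_i/K_i) = 5.90 / 121.2 = 0.04869 m/day.
In each layer the seepage velocity is v_i = q/n_i, so the layer transit time is t_i = b_i·n_i / q:
  layer 1 (clean gravel): t_1 = 4.78 × 0.27 / 0.04869 = 26.51 d
  layer 2 (fine sand): t_2 = 8.11 × 0.30 / 0.04869 = 49.97 d
  layer 3 (medium sand): t_3 = 2.83 × 0.30 / 0.04869 = 17.44 d
  layer 4 (silty sand): t_4 = 6.61 × 0.14 / 0.04869 = 19.01 d
Total t = Σ t_i = 112.9 days.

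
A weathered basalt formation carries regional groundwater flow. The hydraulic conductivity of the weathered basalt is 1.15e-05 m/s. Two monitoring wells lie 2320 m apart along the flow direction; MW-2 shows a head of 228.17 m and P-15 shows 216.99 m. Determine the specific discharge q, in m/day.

Convert K: 1.15e-05 m/s × 86400 = 0.9936 m/day.
Hydraulic gradient i = (228.17 − 216.99) / 2320 = 11.18 / 2320 = 0.004819.
Specific discharge q = K · i = 0.9936 × 0.004819 = 0.004788 m/day.

0.00479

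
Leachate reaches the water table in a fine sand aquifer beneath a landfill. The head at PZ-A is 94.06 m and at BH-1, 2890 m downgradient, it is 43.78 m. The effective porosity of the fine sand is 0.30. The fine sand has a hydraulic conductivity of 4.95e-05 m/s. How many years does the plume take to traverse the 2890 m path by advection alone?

31.9

Convert K: 4.95e-05 m/s × 86400 = 4.277 m/day.
Hydraulic gradient i = (94.06 − 43.78) / 2890 = 50.28 / 2890 = 0.01740.
Darcy flux q = K · i = 4.277 × 0.01740 = 0.07441 m/day.
Seepage velocity v = q / n_e = 0.07441 / 0.30 = 0.2480 m/day.
Travel time t = L / v = 2890 / 0.2480 = 11652 days = 31.90 years.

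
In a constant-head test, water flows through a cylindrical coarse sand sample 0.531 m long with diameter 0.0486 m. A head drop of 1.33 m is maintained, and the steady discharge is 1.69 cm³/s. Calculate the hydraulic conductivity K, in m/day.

31.4

Cross-sectional area A = π·(d/2)² = π × (0.0486/2)² = 0.001855 m².
Convert discharge: 1.69 cm³/s = 1.690e-06 m³/s.
Darcy's law rearranged: K = Q·L / (A·Δh) = 1.690e-06 × 0.531 / (0.001855 × 1.33) = 0.0003637 m/s = 31.43 m/day.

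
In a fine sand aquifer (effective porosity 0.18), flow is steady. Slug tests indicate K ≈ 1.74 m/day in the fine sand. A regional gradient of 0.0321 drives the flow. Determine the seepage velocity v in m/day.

0.310

Hydraulic gradient i = 0.0321.
Darcy flux q = K · i = 1.740 × 0.03210 = 0.05585 m/day.
Seepage velocity v = q / n_e = 0.05585 / 0.18 = 0.3103 m/day.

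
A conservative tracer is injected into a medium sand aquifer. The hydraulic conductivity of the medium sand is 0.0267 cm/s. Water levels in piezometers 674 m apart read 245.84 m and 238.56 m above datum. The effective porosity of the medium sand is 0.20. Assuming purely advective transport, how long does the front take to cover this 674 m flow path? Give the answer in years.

1.48

Convert K: 0.0267 cm/s × 864 = 23.07 m/day.
Hydraulic gradient i = (245.84 − 238.56) / 674 = 7.28 / 674 = 0.01080.
Darcy flux q = K · i = 23.07 × 0.01080 = 0.2492 m/day.
Seepage velocity v = q / n_e = 0.2492 / 0.20 = 1.246 m/day.
Travel time t = L / v = 674 / 1.246 = 541.0 days = 1.481 years.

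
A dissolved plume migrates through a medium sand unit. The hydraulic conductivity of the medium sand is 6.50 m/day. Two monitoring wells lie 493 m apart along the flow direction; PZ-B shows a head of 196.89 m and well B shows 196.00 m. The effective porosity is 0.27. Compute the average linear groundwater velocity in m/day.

Hydraulic gradient i = (196.89 − 196.00) / 493 = 0.89 / 493 = 0.001805.
Darcy flux q = K · i = 6.500 × 0.001805 = 0.01173 m/day.
Seepage velocity v = q / n_e = 0.01173 / 0.27 = 0.04346 m/day.

0.0435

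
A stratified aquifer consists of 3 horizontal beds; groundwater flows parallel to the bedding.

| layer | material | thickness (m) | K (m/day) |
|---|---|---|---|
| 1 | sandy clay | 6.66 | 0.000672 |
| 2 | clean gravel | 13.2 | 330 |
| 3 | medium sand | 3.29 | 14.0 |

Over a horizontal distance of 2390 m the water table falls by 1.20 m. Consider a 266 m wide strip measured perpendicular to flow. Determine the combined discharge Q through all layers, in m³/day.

Flow is parallel to layering, so each bed carries its own Darcy discharge and the transmissivities add.
Σ(K_i·b_i) = 0.000672×6.66 + 330×13.2 + 14.0×3.29 = 4402 m²/day.
Hydraulic gradient i = Δh / L = 1.20 / 2390 = 0.0005021.
Q = Σ(K_i·b_i) · W · i = 4402 × 266 × 0.0005021 = 587.9 m³/day.

588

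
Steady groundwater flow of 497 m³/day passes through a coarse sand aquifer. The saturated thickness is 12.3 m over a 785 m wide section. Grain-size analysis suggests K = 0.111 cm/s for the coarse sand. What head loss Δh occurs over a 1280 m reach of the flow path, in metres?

0.687

Convert K: 0.111 cm/s × 864 = 95.90 m/day.
Cross-sectional area A = 785 × 12.3 = 9656 m².
From Q = K·A·i, i = Q / (K·A) = 497 / (95.90 × 9656) = 0.0005367.
Head loss Δh = i · L = 0.0005367 × 1280 = 0.6870 m.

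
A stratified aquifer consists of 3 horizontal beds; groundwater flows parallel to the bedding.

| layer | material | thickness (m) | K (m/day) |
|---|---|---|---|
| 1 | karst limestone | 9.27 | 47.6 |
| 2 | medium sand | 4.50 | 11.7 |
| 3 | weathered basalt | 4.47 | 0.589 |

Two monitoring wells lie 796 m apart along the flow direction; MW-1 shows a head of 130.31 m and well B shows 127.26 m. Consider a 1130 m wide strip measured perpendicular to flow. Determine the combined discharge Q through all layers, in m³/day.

2150

Flow is parallel to layering, so each bed carries its own Darcy discharge and the transmissivities add.
Σ(K_i·b_i) = 47.6×9.27 + 11.7×4.50 + 0.589×4.47 = 496.5 m²/day.
Hydraulic gradient i = (130.31 − 127.26) / 796 = 3.05 / 796 = 0.003832.
Q = Σ(K_i·b_i) · W · i = 496.5 × 1130 × 0.003832 = 2150 m³/day.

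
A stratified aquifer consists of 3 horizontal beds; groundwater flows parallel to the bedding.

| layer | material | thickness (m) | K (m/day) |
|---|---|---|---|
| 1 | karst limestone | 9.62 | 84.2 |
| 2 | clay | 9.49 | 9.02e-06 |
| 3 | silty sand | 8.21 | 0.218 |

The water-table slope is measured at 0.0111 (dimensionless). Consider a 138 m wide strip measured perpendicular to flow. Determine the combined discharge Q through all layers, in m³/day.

Flow is parallel to layering, so each bed carries its own Darcy discharge and the transmissivities add.
Σ(K_i·b_i) = 84.2×9.62 + 9.02e-06×9.49 + 0.218×8.21 = 811.8 m²/day.
Hydraulic gradient i = 0.0111.
Q = Σ(K_i·b_i) · W · i = 811.8 × 138 × 0.01110 = 1244 m³/day.

1240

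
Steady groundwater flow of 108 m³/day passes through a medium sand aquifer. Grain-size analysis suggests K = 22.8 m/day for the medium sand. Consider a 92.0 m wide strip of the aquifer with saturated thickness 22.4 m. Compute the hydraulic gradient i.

Cross-sectional area A = 92.0 × 22.4 = 2061 m².
From Q = K·A·i, i = Q / (K·A) = 108 / (22.80 × 2061) = 0.002299.

0.00230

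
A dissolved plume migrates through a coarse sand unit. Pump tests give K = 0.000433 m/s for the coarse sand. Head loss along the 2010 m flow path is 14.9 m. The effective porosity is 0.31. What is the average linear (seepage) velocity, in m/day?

Convert K: 0.000433 m/s × 86400 = 37.41 m/day.
Hydraulic gradient i = Δh / L = 14.9 / 2010 = 0.007413.
Darcy flux q = K · i = 37.41 × 0.007413 = 0.2773 m/day.
Seepage velocity v = q / n_e = 0.2773 / 0.31 = 0.8946 m/day.

0.895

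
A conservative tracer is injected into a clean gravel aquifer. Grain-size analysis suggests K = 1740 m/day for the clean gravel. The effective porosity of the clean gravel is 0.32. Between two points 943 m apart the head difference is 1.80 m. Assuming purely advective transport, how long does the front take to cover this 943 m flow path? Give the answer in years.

0.249

Hydraulic gradient i = Δh / L = 1.80 / 943 = 0.001909.
Darcy flux q = K · i = 1740 × 0.001909 = 3.321 m/day.
Seepage velocity v = q / n_e = 3.321 / 0.32 = 10.38 m/day.
Travel time t = L / v = 943 / 10.38 = 90.86 days = 0.2487 years.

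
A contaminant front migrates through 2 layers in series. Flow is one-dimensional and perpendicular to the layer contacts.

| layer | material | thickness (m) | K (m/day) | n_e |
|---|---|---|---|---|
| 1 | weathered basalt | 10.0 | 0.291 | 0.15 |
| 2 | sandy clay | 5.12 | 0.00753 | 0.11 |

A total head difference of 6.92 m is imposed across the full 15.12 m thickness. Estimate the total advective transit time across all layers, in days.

213

With flow normal to the layers, continuity requires the same specific discharge q through every layer.
Σ(b_i/K_i) = 10.0/0.291 + 5.12/0.00753 = 714.3 d.
q = Δh / Σ(b_i/K_i) = 6.92 / 714.3 = 0.009688 m/day.
In each layer the seepage velocity is v_i = q/n_i, so the layer transit time is t_i = b_i·n_i / q:
  layer 1 (weathered basalt): t_1 = 10.0 × 0.15 / 0.009688 = 154.8 d
  layer 2 (sandy clay): t_2 = 5.12 × 0.11 / 0.009688 = 58.14 d
Total t = Σ t_i = 213.0 days.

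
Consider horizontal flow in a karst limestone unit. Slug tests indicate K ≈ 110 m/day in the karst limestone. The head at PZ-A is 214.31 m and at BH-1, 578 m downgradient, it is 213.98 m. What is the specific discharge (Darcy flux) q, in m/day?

Hydraulic gradient i = (214.31 − 213.98) / 578 = 0.33 / 578 = 0.0005709.
Specific discharge q = K · i = 110.0 × 0.0005709 = 0.06280 m/day.

0.0628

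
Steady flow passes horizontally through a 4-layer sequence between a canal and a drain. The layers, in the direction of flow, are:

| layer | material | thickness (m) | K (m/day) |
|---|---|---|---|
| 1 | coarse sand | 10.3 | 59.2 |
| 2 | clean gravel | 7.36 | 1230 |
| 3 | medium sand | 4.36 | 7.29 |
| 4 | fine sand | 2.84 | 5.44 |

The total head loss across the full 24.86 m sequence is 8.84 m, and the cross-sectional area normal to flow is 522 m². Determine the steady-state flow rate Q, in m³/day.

3550

Flow is perpendicular to layering, so the layers act in series and the equivalent K is the thickness-weighted harmonic mean.
Total thickness L = 10.3 + 7.36 + 4.36 + 2.84 = 24.86 m.
Σ(b_i/K_i) = 10.3/59.2 + 7.36/1230 + 4.36/7.29 + 2.84/5.44 = 1.300 d.
K_eq = L / Σ(b_i/K_i) = 24.86 / 1.300 = 19.12 m/day.
Q = K_eq · A · (Δh/L) = 19.12 × 522 × (8.84/24.86) = 3549 m³/day.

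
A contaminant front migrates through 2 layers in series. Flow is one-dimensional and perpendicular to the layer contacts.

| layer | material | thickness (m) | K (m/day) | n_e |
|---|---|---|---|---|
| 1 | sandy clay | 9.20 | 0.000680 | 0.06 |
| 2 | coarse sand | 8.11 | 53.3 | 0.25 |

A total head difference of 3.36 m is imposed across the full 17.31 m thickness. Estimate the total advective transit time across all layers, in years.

With flow normal to the layers, continuity requires the same specific discharge q through every layer.
Σ(b_i/K_i) = 9.20/0.000680 + 8.11/53.3 = 13530 d.
q = Δh / Σ(b_i/K_i) = 3.36 / 13530 = 0.0002483 m/day.
In each layer the seepage velocity is v_i = q/n_i, so the layer transit time is t_i = b_i·n_i / q:
  layer 1 (sandy clay): t_1 = 9.20 × 0.06 / 0.0002483 = 2223 d
  layer 2 (coarse sand): t_2 = 8.11 × 0.25 / 0.0002483 = 8164 d
Total t = Σ t_i = 10387 days = 28.44 years.

28.4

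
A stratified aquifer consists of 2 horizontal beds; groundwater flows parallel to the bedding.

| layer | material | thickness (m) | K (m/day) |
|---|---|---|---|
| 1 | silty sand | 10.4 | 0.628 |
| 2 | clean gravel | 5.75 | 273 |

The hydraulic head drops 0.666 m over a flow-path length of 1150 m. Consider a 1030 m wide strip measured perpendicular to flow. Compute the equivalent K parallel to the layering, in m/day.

Flow is parallel to layering, so each bed carries its own Darcy discharge and the transmissivities add.
Σ(K_i·b_i) = 0.628×10.4 + 273×5.75 = 1576 m²/day.
Total thickness b = 16.15 m, so K_eq = Σ(K_i·b_i)/b = 97.60 m/day.

97.6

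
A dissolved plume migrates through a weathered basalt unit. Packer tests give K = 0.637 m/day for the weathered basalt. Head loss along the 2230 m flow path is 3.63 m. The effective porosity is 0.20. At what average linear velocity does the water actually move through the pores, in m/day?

0.00518

Hydraulic gradient i = Δh / L = 3.63 / 2230 = 0.001628.
Darcy flux q = K · i = 0.6370 × 0.001628 = 0.001037 m/day.
Seepage velocity v = q / n_e = 0.001037 / 0.20 = 0.005185 m/day.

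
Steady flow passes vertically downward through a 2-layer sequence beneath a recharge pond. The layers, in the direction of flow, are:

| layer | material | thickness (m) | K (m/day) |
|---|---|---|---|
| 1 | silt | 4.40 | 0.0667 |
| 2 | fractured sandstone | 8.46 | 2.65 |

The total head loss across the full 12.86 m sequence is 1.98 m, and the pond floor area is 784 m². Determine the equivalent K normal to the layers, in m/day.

Flow is perpendicular to layering, so the layers act in series and the equivalent K is the thickness-weighted harmonic mean.
Total thickness L = 4.40 + 8.46 = 12.86 m.
Σ(b_i/K_i) = 4.40/0.0667 + 8.46/2.65 = 69.16 d.
K_eq = L / Σ(b_i/K_i) = 12.86 / 69.16 = 0.1859 m/day.

0.186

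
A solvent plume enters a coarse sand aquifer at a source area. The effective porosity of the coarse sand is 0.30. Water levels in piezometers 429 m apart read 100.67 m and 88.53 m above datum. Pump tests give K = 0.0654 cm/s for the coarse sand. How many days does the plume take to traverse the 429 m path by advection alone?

Convert K: 0.0654 cm/s × 864 = 56.51 m/day.
Hydraulic gradient i = (100.67 − 88.53) / 429 = 12.14 / 429 = 0.02830.
Darcy flux q = K · i = 56.51 × 0.02830 = 1.599 m/day.
Seepage velocity v = q / n_e = 1.599 / 0.30 = 5.330 m/day.
Travel time t = L / v = 429 / 5.330 = 80.49 days.

80.5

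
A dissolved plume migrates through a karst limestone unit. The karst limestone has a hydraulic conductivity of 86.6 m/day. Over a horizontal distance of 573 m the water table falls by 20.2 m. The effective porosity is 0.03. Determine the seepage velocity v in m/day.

Hydraulic gradient i = Δh / L = 20.2 / 573 = 0.03525.
Darcy flux q = K · i = 86.60 × 0.03525 = 3.053 m/day.
Seepage velocity v = q / n_e = 3.053 / 0.03 = 101.8 m/day.

102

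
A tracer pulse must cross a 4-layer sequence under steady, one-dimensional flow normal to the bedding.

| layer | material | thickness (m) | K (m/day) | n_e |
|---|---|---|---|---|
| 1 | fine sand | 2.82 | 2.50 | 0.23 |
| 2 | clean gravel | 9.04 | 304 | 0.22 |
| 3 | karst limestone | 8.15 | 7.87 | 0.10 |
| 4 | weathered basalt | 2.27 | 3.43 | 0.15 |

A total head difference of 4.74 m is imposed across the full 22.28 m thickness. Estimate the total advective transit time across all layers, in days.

With flow normal to the layers, continuity requires the same specific discharge q through every layer.
Σ(b_i/K_i) = 2.82/2.50 + 9.04/304 + 8.15/7.87 + 2.27/3.43 = 2.855 d.
q = Δh / Σ(b_i/K_i) = 4.74 / 2.855 = 1.660 m/day.
In each layer the seepage velocity is v_i = q/n_i, so the layer transit time is t_i = b_i·n_i / q:
  layer 1 (fine sand): t_1 = 2.82 × 0.23 / 1.660 = 0.3907 d
  layer 2 (clean gravel): t_2 = 9.04 × 0.22 / 1.660 = 1.198 d
  layer 3 (karst limestone): t_3 = 8.15 × 0.10 / 1.660 = 0.4909 d
  layer 4 (weathered basalt): t_4 = 2.27 × 0.15 / 1.660 = 0.2051 d
Total t = Σ t_i = 2.285 days.

2.28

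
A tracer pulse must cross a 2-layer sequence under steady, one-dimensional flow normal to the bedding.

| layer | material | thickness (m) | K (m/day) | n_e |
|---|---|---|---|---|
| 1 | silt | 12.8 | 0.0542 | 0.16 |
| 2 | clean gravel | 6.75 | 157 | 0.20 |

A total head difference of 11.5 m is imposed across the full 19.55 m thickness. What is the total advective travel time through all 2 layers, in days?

69.8

With flow normal to the layers, continuity requires the same specific discharge q through every layer.
Σ(b_i/K_i) = 12.8/0.0542 + 6.75/157 = 236.2 d.
q = Δh / Σ(b_i/K_i) = 11.5 / 236.2 = 0.04869 m/day.
In each layer the seepage velocity is v_i = q/n_i, so the layer transit time is t_i = b_i·n_i / q:
  layer 1 (silt): t_1 = 12.8 × 0.16 / 0.04869 = 42.07 d
  layer 2 (clean gravel): t_2 = 6.75 × 0.20 / 0.04869 = 27.73 d
Total t = Σ t_i = 69.79 days.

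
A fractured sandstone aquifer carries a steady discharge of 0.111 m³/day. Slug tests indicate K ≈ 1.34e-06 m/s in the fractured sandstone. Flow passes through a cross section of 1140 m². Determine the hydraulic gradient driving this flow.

0.000841

Convert K: 1.34e-06 m/s × 86400 = 0.1158 m/day.
From Q = K·A·i, i = Q / (K·A) = 0.111 / (0.1158 × 1140) = 0.0008410.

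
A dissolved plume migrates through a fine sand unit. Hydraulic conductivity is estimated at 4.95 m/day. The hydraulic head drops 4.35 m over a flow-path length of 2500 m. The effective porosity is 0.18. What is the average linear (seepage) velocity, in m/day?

Hydraulic gradient i = Δh / L = 4.35 / 2500 = 0.001740.
Darcy flux q = K · i = 4.950 × 0.001740 = 0.008613 m/day.
Seepage velocity v = q / n_e = 0.008613 / 0.18 = 0.04785 m/day.

0.0478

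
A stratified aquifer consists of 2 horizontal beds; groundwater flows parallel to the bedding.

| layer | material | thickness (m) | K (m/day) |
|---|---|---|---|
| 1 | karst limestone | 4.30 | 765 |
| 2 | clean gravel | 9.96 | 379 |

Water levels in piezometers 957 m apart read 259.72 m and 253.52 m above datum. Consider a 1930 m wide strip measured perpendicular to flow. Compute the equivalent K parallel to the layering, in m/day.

Flow is parallel to layering, so each bed carries its own Darcy discharge and the transmissivities add.
Σ(K_i·b_i) = 765×4.30 + 379×9.96 = 7064 m²/day.
Total thickness b = 14.26 m, so K_eq = Σ(K_i·b_i)/b = 495.4 m/day.

495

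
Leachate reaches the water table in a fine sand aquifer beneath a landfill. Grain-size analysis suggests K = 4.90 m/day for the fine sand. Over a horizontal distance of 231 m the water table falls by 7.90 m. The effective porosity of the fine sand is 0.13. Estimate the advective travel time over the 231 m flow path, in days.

Hydraulic gradient i = Δh / L = 7.90 / 231 = 0.03420.
Darcy flux q = K · i = 4.900 × 0.03420 = 0.1676 m/day.
Seepage velocity v = q / n_e = 0.1676 / 0.13 = 1.289 m/day.
Travel time t = L / v = 231 / 1.289 = 179.2 days.

179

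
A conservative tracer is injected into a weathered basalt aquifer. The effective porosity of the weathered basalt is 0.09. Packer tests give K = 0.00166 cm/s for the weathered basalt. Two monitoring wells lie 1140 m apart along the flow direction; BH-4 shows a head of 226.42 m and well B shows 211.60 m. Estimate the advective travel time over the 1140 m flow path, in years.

15.1

Convert K: 0.00166 cm/s × 864 = 1.434 m/day.
Hydraulic gradient i = (226.42 − 211.60) / 1140 = 14.82 / 1140 = 0.01300.
Darcy flux q = K · i = 1.434 × 0.01300 = 0.01865 m/day.
Seepage velocity v = q / n_e = 0.01865 / 0.09 = 0.2072 m/day.
Travel time t = L / v = 1140 / 0.2072 = 5503 days = 15.07 years.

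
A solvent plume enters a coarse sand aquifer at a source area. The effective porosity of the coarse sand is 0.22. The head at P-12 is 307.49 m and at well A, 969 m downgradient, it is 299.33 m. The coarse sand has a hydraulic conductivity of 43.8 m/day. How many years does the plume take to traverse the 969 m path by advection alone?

Hydraulic gradient i = (307.49 − 299.33) / 969 = 8.16 / 969 = 0.008421.
Darcy flux q = K · i = 43.80 × 0.008421 = 0.3688 m/day.
Seepage velocity v = q / n_e = 0.3688 / 0.22 = 1.677 m/day.
Travel time t = L / v = 969 / 1.677 = 578.0 days = 1.582 years.

1.58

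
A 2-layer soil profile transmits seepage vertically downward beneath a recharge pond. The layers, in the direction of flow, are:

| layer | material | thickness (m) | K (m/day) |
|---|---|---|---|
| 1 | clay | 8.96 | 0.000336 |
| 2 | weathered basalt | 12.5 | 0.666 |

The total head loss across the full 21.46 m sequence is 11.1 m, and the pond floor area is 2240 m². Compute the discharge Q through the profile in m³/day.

Flow is perpendicular to layering, so the layers act in series and the equivalent K is the thickness-weighted harmonic mean.
Total thickness L = 8.96 + 12.5 = 21.46 m.
Σ(b_i/K_i) = 8.96/0.000336 + 12.5/0.666 = 26685 d.
K_eq = L / Σ(b_i/K_i) = 21.46 / 26685 = 0.0008042 m/day.
Q = K_eq · A · (Δh/L) = 0.0008042 × 2240 × (11.1/21.46) = 0.9317 m³/day.

0.932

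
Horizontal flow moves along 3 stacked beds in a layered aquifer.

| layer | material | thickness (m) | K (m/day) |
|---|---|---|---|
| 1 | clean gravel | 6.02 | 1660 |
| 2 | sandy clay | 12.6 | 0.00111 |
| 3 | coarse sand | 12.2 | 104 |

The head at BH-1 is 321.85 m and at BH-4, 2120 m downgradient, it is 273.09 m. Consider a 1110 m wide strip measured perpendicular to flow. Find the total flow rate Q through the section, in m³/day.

288000

Flow is parallel to layering, so each bed carries its own Darcy discharge and the transmissivities add.
Σ(K_i·b_i) = 1660×6.02 + 0.00111×12.6 + 104×12.2 = 11262 m²/day.
Hydraulic gradient i = (321.85 − 273.09) / 2120 = 48.76 / 2120 = 0.02300.
Q = Σ(K_i·b_i) · W · i = 11262 × 1110 × 0.02300 = 2.875e+05 m³/day.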